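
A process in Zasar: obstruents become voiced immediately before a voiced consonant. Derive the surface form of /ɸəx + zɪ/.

/x/ is a voiceless velar fricative. The following trigger /z/ is voiced, so /x/ must become voiced as well.
The voiced velar fricative is [ɣ], so /x/ → [ɣ].

[ɸəɣzɪ]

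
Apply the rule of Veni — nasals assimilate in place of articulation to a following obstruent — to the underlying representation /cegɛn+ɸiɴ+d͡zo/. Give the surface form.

[cegɛmɸind͡zo]

The rule targets /n/ (voiced alveolar nasal), which sits before the trigger /ɸ/ (bilabial).
The voiced bilabial nasal is [m], so /n/ → [m].
The same rule applies at the second boundary: /ɴ/ → [n] next to /d͡z/.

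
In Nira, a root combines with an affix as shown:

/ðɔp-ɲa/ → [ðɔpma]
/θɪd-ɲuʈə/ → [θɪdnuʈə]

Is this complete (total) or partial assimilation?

Underlying /ɲ/ is realised as [m] next to /p/; /p/ itself does not change.
/ɲ/ is palatal while /p/ is bilabial; the output [m] is bilabial, matching the trigger — so the feature that spreads is place.
Manner and voice are unchanged, so the assimilation is partial, not total.
The same holds elsewhere in the data: /ɲ/ → [n] after /d/ (palatal → alveolar, matching alveolar) — only place changes, and always toward the preceding segment.

partial assimilation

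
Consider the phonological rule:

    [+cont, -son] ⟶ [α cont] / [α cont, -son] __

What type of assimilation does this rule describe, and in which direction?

progressive manner assimilation

The shared variable α links the value of [cont] on the target to that of the neighbouring obstruent. [cont] distinguishes stops from fricatives — a manner-of-articulation feature — so this is manner assimilation.
The conditioning segment sits to the left of the focus bar, meaning the trigger precedes the segment that changes — progressive assimilation.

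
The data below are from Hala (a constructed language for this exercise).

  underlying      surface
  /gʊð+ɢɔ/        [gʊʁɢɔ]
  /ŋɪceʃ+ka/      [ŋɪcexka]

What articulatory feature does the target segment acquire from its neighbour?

Comparing underlying and surface forms, /ð/ → [ʁ] is the alternation; the neighbouring /ɢ/ is constant.
The change dental → uvular matches the place of the following /ɢ/, identifying this as place assimilation.
The other alternating form patterns the same way: /ʃ/ → [x] before /k/ (postalveolar → velar, matching velar) — only place changes, and always toward the following segment.

place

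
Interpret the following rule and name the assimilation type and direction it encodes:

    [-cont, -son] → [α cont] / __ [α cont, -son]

regressive manner assimilation

The rule copies [cont] (continuancy) from the environment onto the target stops; since [±cont] encodes the stop/fricative manner contrast, the assimilating dimension is manner.
The conditioning segment sits to the right of the focus bar, meaning the trigger follows the segment that changes — regressive assimilation.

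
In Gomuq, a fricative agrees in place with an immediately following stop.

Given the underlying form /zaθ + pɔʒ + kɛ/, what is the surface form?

The rule targets /θ/ (voiceless dental fricative), which sits before the trigger /p/ (bilabial).
A voiceless bilabial fricative is [ɸ], so the surface segment is [ɸ].
At the second juncture, /ʒ/ likewise becomes [ɣ] adjacent to /k/.

[zaɸpɔɣkɛ]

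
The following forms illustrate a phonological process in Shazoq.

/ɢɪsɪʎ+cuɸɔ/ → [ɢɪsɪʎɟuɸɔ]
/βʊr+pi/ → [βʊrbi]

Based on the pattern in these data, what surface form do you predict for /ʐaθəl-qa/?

The data show progressive voicing assimilation: /c/ → [ɟ] after /ʎ/; /p/ → [b] after /r/. In each pair only voicing changes, matching the preceding consonant, while place and manner stay constant.
/q/ is a voiceless uvular stop. The preceding trigger /l/ is voiced, so /q/ must become voiced as well.
Changing only its voicing to voiced gives [ɢ] — the voiced uvular stop.

[ʐaθəlɢa]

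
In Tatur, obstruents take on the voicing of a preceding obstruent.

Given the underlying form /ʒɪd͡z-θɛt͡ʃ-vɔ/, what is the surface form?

The rule targets /θ/ (voiceless dental fricative), which sits after the trigger /d͡z/ (voiced).
The voiced dental fricative is [ð], so /θ/ → [ð].
The same rule applies at the second boundary: /v/ → [f] next to /t͡ʃ/.

[ʒɪd͡zðɛt͡ʃfɔ]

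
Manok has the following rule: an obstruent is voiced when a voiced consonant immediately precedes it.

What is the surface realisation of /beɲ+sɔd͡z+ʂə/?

[beɲzɔd͡zʐə]

The rule targets /s/ (voiceless alveolar fricative), which sits after the trigger /ɲ/ (voiced).
The voiced alveolar fricative is [z], so /s/ → [z].
The same rule applies at the second boundary: /ʂ/ → [ʐ] next to /d͡z/.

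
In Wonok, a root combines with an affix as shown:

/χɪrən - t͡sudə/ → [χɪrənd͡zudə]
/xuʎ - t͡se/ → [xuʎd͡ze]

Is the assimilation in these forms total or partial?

partial assimilation

The segment that alternates is /t͡s/, which surfaces as [d͡z] when adjacent to /n/.
The change voiceless → voiced matches the voicing of the preceding /n/, identifying this as voicing assimilation.
Place and manner are unchanged, so the assimilation is partial, not total.
Checking the remaining alternation: /t͡s/ → [d͡z] after /ʎ/ (voiceless → voiced, matching voiced) — only voicing changes, and always toward the preceding segment.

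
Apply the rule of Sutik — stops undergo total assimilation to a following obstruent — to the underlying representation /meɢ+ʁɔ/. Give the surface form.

/ɢ/ is the segment targeted by the rule; it sits immediately before /ʁ/, so it assimilates completely and surfaces as [ʁ].

[meʁʁɔ]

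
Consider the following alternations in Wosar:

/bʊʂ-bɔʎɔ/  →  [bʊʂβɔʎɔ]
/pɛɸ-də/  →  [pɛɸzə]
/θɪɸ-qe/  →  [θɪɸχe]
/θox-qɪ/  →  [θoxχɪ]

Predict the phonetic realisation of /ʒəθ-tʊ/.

[ʒəθsʊ]

The data show progressive manner assimilation: /b/ → [β] after /ʂ/; /d/ → [z] after /ɸ/; /q/ → [χ] after /ɸ/; /q/ → [χ] after /x/. In each pair only manner changes, matching the preceding consonant, while place and voice stay constant.
/t/ is a voiceless alveolar stop. The preceding trigger /θ/ is a fricative, so /t/ must become a fricative as well.
A voiceless alveolar fricative is [s], so the surface segment is [s].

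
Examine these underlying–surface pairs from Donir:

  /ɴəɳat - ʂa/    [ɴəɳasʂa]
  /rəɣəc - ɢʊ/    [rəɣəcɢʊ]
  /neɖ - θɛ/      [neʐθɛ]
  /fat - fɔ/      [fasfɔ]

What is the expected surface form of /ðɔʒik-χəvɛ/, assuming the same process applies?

The data show regressive manner assimilation: /t/ → [s] before /ʂ/; /ɖ/ → [ʐ] before /θ/; /t/ → [s] before /f/. In each pair only manner changes, matching the following consonant, while place and voice stay constant.
No alternation appears in [rəɣəcɢʊ]: there the adjacent consonants already agree in manner (/c/ and /ɢ/ are both stops), so this form is consistent with the same rule.
/k/ is a voiceless velar stop. The following trigger /χ/ is a fricative, so /k/ must become a fricative as well.
The voiceless velar fricative is [x], so /k/ → [x].

[ðɔʒixχəvɛ]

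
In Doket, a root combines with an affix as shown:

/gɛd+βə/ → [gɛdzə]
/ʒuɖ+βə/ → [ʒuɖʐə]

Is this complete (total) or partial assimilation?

partial assimilation

Underlying /β/ is realised as [z] next to /d/; /d/ itself does not change.
/β/ is bilabial while /d/ is alveolar; the output [z] is alveolar, matching the trigger — so the feature that spreads is place.
Manner and voice are unchanged, so the assimilation is partial, not total.
The same holds elsewhere in the data: /β/ → [ʐ] after /ɖ/ (bilabial → retroflex, matching retroflex) — only place changes, and always toward the preceding segment.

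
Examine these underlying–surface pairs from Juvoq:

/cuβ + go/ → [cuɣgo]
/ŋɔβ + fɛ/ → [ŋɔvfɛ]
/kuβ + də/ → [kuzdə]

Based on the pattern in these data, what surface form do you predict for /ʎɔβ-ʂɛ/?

The data show regressive place assimilation: /β/ → [ɣ] before /g/; /β/ → [v] before /f/; /β/ → [z] before /d/. In each pair only place changes, matching the following consonant, while manner and voice stay constant.
The rule targets /β/ (voiced bilabial fricative), which sits before the trigger /ʂ/ (retroflex).
A voiced retroflex fricative is [ʐ], so the surface segment is [ʐ].

[ʎɔʐʂɛ]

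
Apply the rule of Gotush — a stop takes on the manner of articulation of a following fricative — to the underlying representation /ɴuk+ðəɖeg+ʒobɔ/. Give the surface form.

[ɴuxðəɖeɣʒobɔ]

/k/ is a voiceless velar stop. The following trigger /ð/ is a fricative, so /k/ must become a fricative as well.
A voiceless velar fricative is [x], so the surface segment is [x].
At the second juncture, /g/ likewise becomes [ɣ] adjacent to /ʒ/.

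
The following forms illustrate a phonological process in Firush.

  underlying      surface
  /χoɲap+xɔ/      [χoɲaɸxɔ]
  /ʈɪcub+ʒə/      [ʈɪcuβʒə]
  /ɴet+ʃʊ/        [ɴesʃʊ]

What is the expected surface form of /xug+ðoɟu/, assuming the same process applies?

[xuɣðoɟu]

The data show regressive manner assimilation: /p/ → [ɸ] before /x/; /b/ → [β] before /ʒ/; /t/ → [s] before /ʃ/. In each pair only manner changes, matching the following consonant, while place and voice stay constant.
The rule targets /g/ (voiced velar stop), which sits before the trigger /ð/ (fricative).
The voiced velar fricative is [ɣ], so /g/ → [ɣ].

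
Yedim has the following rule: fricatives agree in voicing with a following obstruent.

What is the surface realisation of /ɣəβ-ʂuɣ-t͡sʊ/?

[ɣəɸʂuxt͡sʊ]

/β/ is a voiced bilabial fricative. The following trigger /ʂ/ is voiceless, so /β/ must become voiceless as well.
The voiceless bilabial fricative is [ɸ], so /β/ → [ɸ].
The same rule applies at the second boundary: /ɣ/ → [x] next to /t͡s/.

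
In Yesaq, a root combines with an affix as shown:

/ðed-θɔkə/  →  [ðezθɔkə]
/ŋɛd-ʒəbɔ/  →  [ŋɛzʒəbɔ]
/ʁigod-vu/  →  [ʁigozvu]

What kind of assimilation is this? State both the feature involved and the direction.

Underlying /d/ is realised as [z] next to /θ/; /θ/ itself does not change.
The change stop → fricative matches the manner of the following /θ/, identifying this as manner assimilation.
Place and voice are unchanged, so the assimilation is partial, not total.
The other alternating forms pattern the same way: /d/ → [z] before /ʒ/ (stop → fricative, matching a fricative); /d/ → [z] before /v/ (stop → fricative, matching a fricative) — only manner changes, and always toward the following segment.
The trigger is the following segment, so the direction is regressive (anticipatory).

regressive manner assimilation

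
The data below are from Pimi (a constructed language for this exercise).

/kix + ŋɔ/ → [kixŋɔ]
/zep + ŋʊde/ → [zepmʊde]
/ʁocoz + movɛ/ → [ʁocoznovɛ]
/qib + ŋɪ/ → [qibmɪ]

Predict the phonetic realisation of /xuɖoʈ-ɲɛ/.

The data show progressive place assimilation: /ŋ/ → [m] after /p/; /m/ → [n] after /z/; /ŋ/ → [m] after /b/. In each pair only place changes, matching the preceding consonant, while manner and voice stay constant.
Nothing changes in [kixŋɔ]: there the adjacent consonants already agree in place (/ŋ/ and /x/ are both velar), so this form is consistent with the same rule.
/ɲ/ is a voiced palatal nasal. The preceding trigger /ʈ/ is retroflex, so /ɲ/ must become retroflex as well.
Changing only its place to retroflex gives [ɳ] — the voiced retroflex nasal.

[xuɖoʈɳɛ]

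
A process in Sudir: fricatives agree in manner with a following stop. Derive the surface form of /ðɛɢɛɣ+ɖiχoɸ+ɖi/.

[ðɛɢɛgɖiχopɖi]

The rule targets /ɣ/ (voiced velar fricative), which sits before the trigger /ɖ/ (stop).
A voiced velar stop is [g], so the surface segment is [g].
At the second juncture, /ɸ/ likewise becomes [p] adjacent to /ɖ/.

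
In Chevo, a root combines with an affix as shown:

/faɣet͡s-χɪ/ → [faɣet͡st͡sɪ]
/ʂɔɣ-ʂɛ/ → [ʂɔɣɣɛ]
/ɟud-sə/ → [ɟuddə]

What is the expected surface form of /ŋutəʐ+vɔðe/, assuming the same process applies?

[ŋutəʐʐɔðe]

The data show progressive total assimilation (/χ/ → [t͡s] after /t͡s/; /ʂ/ → [ɣ] after /ɣ/; /s/ → [d] after /d/): in every case the target segment becomes identical to its preceding neighbour, copying more than a single feature.
/v/ is the segment targeted by the rule; it sits immediately after /ʐ/, so it assimilates completely and surfaces as [ʐ].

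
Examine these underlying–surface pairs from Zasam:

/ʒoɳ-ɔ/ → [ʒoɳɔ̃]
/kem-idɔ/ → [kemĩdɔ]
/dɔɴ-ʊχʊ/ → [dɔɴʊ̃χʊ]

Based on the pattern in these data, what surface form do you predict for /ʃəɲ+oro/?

The data show progressive nasality assimilation (vowel nasalisation): /ɔ/ → [ɔ̃] after /ɳ/; /i/ → [ĩ] after /m/; /ʊ/ → [ʊ̃] after /ɴ/ — a vowel is nasalised by an immediately preceding nasal consonant.
/o/ sits next to the nasal /ɲ/ and is therefore nasalised to [õ].

[ʃəɲõro]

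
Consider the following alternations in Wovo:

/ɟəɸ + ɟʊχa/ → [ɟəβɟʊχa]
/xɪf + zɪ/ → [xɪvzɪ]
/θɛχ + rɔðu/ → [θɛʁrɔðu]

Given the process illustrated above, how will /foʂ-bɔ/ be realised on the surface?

The data show regressive voicing assimilation: /ɸ/ → [β] before /ɟ/; /f/ → [v] before /z/; /χ/ → [ʁ] before /r/. In each pair only voicing changes, matching the following consonant, while place and manner stay constant.
/ʂ/ is a voiceless retroflex fricative. The following trigger /b/ is voiced, so /ʂ/ must become voiced as well.
Changing only its voicing to voiced gives [ʐ] — the voiced retroflex fricative.

[foʐbɔ]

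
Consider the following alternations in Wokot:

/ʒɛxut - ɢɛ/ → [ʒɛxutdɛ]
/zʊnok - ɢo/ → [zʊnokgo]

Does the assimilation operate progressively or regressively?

The segment that alternates is /ɢ/, which surfaces as [d] when adjacent to /t/.
/ɢ/ is uvular while /t/ is alveolar; the output [d] is alveolar, matching the trigger — so the feature that spreads is place.
The other alternating form patterns the same way: /ɢ/ → [g] after /k/ (uvular → velar, matching velar) — only place changes, and always toward the preceding segment.
The trigger is the preceding segment, so the direction is progressive (perseverative).

progressive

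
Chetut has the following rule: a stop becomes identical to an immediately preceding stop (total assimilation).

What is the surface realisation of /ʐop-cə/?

/c/ is the segment targeted by the rule; it sits immediately after /p/, so it assimilates completely and surfaces as [p].

[ʐoppə]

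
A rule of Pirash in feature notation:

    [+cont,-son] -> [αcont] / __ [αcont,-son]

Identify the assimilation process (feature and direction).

regressive manner assimilation

The shared variable α links the value of [cont] on the target to that of the neighbouring obstruent. [cont] distinguishes stops from fricatives — a manner-of-articulation feature — so this is manner assimilation.
Since the environment is written after the underscore, the trigger follows the target; the direction is regressive.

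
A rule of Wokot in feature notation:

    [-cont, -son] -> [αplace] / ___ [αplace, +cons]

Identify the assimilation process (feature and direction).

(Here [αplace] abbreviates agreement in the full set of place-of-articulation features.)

regressive place assimilation

The shared variable α links the value of the place features (abbreviated [place]) on the target to the same value on the neighbouring segment, so place is the feature that assimilates.
The conditioning segment sits to the right of the focus bar, meaning the trigger follows the segment that changes — regressive assimilation.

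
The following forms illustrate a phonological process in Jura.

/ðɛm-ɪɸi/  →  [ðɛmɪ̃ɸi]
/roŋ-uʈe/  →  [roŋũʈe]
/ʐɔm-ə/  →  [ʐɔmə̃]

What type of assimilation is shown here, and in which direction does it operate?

The vowel /ɪ/ surfaces as nasalised [ɪ̃] next to the preceding nasal /m/ — it has acquired the [+nasal] feature of its neighbour.
Likewise in the remaining data: /u/ → [ũ] after /ŋ/; /ə/ → [ə̃] after /m/ — each time a vowel is nasalised next to a preceding nasal.
Because the conditioning nasal is to the left of the vowel that changes, the process is progressive (perseverative).

progressive nasality assimilation (vowel nasalisation)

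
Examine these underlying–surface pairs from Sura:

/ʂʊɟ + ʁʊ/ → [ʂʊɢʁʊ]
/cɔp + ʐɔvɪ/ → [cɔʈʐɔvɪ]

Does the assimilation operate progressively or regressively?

Underlying /ɟ/ is realised as [ɢ] next to /ʁ/; /ʁ/ itself does not change.
The change palatal → uvular matches the place of the following /ʁ/, identifying this as place assimilation.
The other alternating form patterns the same way: /p/ → [ʈ] before /ʐ/ (bilabial → retroflex, matching retroflex) — only place changes, and always toward the following segment.
The trigger is the following segment, so the direction is regressive (anticipatory).

regressive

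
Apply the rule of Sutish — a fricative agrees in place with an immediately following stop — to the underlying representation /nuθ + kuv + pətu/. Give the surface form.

[nuxkuβpətu]

The rule targets /θ/ (voiceless dental fricative), which sits before the trigger /k/ (velar).
A voiceless velar fricative is [x], so the surface segment is [x].
The same rule applies at the second boundary: /v/ → [β] next to /p/.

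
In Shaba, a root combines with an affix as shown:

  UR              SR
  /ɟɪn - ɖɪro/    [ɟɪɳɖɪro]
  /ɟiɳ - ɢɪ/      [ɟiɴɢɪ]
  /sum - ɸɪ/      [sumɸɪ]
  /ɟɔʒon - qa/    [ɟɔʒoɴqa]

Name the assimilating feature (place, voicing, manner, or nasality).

place

The segment that alternates is /n/, which surfaces as [ɳ] when adjacent to /ɖ/.
The change alveolar → retroflex matches the place of the following /ɖ/, identifying this as place assimilation.
Checking the remaining alternations: /ɳ/ → [ɴ] before /ɢ/ (retroflex → uvular, matching uvular); /n/ → [ɴ] before /q/ (alveolar → uvular, matching uvular) — only place changes, and always toward the following segment.
No alternation appears in [sumɸɪ]: there the adjacent consonants already agree in place (/m/ and /ɸ/ are both bilabial), so this form is consistent with the same rule.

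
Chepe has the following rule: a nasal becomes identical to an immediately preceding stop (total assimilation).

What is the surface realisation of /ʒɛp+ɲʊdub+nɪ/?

[ʒɛppʊdubbɪ]

/ɲ/ is the segment targeted by the rule; it sits immediately after /p/, so it assimilates completely and surfaces as [p].
At the second juncture, /n/ likewise becomes [b] adjacent to /b/.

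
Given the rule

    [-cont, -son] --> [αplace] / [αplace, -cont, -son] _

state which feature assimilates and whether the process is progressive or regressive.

The shared variable α links the value of the place features (abbreviated [place]) on the target to the same value on the neighbouring segment, so place is the feature that assimilates.
Since the environment is written before the underscore, the trigger precedes the target; the direction is progressive.

progressive place assimilation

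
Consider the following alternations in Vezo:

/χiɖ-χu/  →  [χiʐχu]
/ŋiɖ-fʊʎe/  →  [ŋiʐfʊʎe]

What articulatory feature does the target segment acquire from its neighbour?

manner

Comparing underlying and surface forms, /ɖ/ → [ʐ] is the alternation; the neighbouring /χ/ is constant.
/ɖ/ is a stop while /χ/ is a fricative; the output [ʐ] is a fricative, matching the trigger — so the feature that spreads is manner.
Checking the remaining alternation: /ɖ/ → [ʐ] before /f/ (stop → fricative, matching a fricative) — only manner changes, and always toward the following segment.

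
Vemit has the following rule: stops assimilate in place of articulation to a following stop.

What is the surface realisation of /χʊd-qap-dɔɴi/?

/d/ is a voiced alveolar stop. The following trigger /q/ is uvular, so /d/ must become uvular as well.
Changing only its place to uvular gives [ɢ] — the voiced uvular stop.
At the second juncture, /p/ likewise becomes [t] adjacent to /d/.

[χʊɢqatdɔɴi]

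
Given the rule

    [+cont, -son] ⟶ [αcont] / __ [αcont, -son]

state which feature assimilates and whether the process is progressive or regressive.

The rule copies [cont] (continuancy) from the environment onto the target fricatives; since [±cont] encodes the stop/fricative manner contrast, the assimilating dimension is manner.
The conditioning segment sits to the right of the focus bar, meaning the trigger follows the segment that changes — regressive assimilation.

regressive manner assimilation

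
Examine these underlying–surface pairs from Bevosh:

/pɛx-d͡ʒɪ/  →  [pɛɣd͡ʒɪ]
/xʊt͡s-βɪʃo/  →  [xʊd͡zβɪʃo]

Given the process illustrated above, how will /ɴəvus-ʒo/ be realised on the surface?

[ɴəvuzʒo]

The data show regressive voicing assimilation: /x/ → [ɣ] before /d͡ʒ/; /t͡s/ → [d͡z] before /β/. In each pair only voicing changes, matching the following consonant, while place and manner stay constant.
/s/ is a voiceless alveolar fricative. The following trigger /ʒ/ is voiced, so /s/ must become voiced as well.
Changing only its voicing to voiced gives [z] — the voiced alveolar fricative.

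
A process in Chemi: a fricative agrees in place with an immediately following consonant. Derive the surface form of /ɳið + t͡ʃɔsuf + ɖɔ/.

/ð/ is a voiced dental fricative. The following trigger /t͡ʃ/ is postalveolar, so /ð/ must become postalveolar as well.
A voiced postalveolar fricative is [ʒ], so the surface segment is [ʒ].
The same rule applies at the second boundary: /f/ → [ʂ] next to /ɖ/.

[ɳiʒt͡ʃɔsuʂɖɔ]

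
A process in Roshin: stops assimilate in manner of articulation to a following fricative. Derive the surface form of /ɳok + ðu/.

/k/ is a voiceless velar stop. The following trigger /ð/ is a fricative, so /k/ must become a fricative as well.
Changing only its manner to fricative gives [x] — the voiceless velar fricative.

[ɳoxðu]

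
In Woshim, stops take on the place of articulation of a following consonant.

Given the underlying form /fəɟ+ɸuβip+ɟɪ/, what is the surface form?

[fəbɸuβicɟɪ]

The rule targets /ɟ/ (voiced palatal stop), which sits before the trigger /ɸ/ (bilabial).
Changing only its place to bilabial gives [b] — the voiced bilabial stop.
At the second juncture, /p/ likewise becomes [c] adjacent to /ɟ/.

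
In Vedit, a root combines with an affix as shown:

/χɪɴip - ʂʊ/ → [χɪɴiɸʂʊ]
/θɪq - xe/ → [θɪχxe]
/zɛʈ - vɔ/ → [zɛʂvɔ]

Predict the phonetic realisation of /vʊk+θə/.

The data show regressive manner assimilation: /p/ → [ɸ] before /ʂ/; /q/ → [χ] before /x/; /ʈ/ → [ʂ] before /v/. In each pair only manner changes, matching the following consonant, while place and voice stay constant.
The rule targets /k/ (voiceless velar stop), which sits before the trigger /θ/ (fricative).
Changing only its manner to fricative gives [x] — the voiceless velar fricative.

[vʊxθə]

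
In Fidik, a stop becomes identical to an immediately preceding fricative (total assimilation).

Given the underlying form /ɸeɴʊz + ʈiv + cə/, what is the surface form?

/ʈ/ is the segment targeted by the rule; it sits immediately after /z/, so it assimilates completely and surfaces as [z].
The same rule applies at the second boundary: /c/ → [v] next to /v/.

[ɸeɴʊzzivvə]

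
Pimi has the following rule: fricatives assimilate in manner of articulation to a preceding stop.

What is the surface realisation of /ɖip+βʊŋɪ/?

[ɖipbʊŋɪ]

/β/ is a voiced bilabial fricative. The preceding trigger /p/ is a stop, so /β/ must become a stop as well.
The voiced bilabial stop is [b], so /β/ → [b].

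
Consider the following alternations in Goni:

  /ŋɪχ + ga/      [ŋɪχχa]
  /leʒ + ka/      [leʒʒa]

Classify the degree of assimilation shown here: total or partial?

The segment that alternates is /g/, which surfaces as [χ] when adjacent to /χ/.
The output [χ] is identical to the trigger /χ/ — every feature (place, manner, voicing) has been copied — so this is total assimilation.
The other form behaves the same way: /k/ → [ʒ] after /ʒ/ — in each case the output is a copy of the preceding consonant.

total assimilation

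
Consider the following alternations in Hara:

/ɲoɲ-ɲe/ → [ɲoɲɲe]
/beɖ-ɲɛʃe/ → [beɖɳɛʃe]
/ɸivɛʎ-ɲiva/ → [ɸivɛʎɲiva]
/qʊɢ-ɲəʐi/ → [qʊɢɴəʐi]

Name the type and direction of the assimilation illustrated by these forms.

progressive place assimilation

Underlying /ɲ/ is realised as [ɳ] next to /ɖ/; /ɖ/ itself does not change.
/ɲ/ is palatal while /ɖ/ is retroflex; the output [ɳ] is retroflex, matching the trigger — so the feature that spreads is place.
Manner and voice are unchanged, so the assimilation is partial, not total.
Checking the remaining alternation: /ɲ/ → [ɴ] after /ɢ/ (palatal → uvular, matching uvular) — only place changes, and always toward the preceding segment.
No alternation appears in [ɲoɲɲe], [ɸivɛʎɲiva]: there the adjacent consonants already agree in place (/ɲ/ and /ɲ/ are both palatal; /ɲ/ and /ʎ/ are both palatal), so these forms are consistent with the same rule.
Since the segment that changes follows the conditioning segment, the assimilation is progressive.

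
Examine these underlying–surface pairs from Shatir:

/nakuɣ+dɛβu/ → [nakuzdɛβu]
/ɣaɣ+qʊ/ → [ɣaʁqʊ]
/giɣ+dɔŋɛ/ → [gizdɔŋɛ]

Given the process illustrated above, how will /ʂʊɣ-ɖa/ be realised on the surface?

The data show regressive place assimilation: /ɣ/ → [z] before /d/; /ɣ/ → [ʁ] before /q/. In each pair only place changes, matching the following consonant, while manner and voice stay constant.
/ɣ/ is a voiced velar fricative. The following trigger /ɖ/ is retroflex, so /ɣ/ must become retroflex as well.
A voiced retroflex fricative is [ʐ], so the surface segment is [ʐ].

[ʂʊʐɖa]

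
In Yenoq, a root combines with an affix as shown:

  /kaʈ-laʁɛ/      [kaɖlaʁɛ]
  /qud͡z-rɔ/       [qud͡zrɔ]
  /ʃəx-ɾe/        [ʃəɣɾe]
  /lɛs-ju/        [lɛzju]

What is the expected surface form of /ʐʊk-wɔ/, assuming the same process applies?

The data show regressive voicing assimilation: /ʈ/ → [ɖ] before /l/; /x/ → [ɣ] before /ɾ/; /s/ → [z] before /j/. In each pair only voicing changes, matching the following consonant, while place and manner stay constant.
No alternation appears in [qud͡zrɔ]: there the adjacent consonants already agree in voicing (/d͡z/ and /r/ are both voiced), so this form is consistent with the same rule.
/k/ is a voiceless velar stop. The following trigger /w/ is voiced, so /k/ must become voiced as well.
Changing only its voicing to voiced gives [g] — the voiced velar stop.

[ʐʊgwɔ]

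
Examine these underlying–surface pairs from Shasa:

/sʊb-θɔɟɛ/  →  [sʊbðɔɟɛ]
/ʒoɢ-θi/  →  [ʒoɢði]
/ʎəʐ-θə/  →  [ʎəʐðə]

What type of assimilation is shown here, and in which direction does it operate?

The segment that alternates is /θ/, which surfaces as [ð] when adjacent to /b/.
/θ/ is voiceless while /b/ is voiced; the output [ð] is voiced, matching the trigger — so the feature that spreads is voicing.
Place and manner are unchanged, so the assimilation is partial, not total.
Checking the remaining alternations: /θ/ → [ð] after /ɢ/ (voiceless → voiced, matching voiced); /θ/ → [ð] after /ʐ/ (voiceless → voiced, matching voiced) — only voicing changes, and always toward the preceding segment.
The trigger is the preceding segment, so the direction is progressive (perseverative).

progressive voicing assimilation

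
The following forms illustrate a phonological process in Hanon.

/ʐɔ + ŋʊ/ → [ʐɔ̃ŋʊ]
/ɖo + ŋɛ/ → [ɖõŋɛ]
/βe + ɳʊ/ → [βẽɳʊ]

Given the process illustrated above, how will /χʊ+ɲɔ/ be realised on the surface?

[χʊ̃ɲɔ]

The data show regressive nasality assimilation (vowel nasalisation): /ɔ/ → [ɔ̃] before /ŋ/; /o/ → [õ] before /ŋ/; /e/ → [ẽ] before /ɳ/ — a vowel is nasalised by an immediately following nasal consonant.
/ʊ/ sits next to the nasal /ɲ/ and is therefore nasalised to [ʊ̃].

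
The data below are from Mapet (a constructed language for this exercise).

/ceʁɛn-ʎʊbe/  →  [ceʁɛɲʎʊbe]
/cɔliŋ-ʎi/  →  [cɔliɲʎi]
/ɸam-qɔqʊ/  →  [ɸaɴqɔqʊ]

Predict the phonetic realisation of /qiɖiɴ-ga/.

The data show regressive place assimilation: /n/ → [ɲ] before /ʎ/; /ŋ/ → [ɲ] before /ʎ/; /m/ → [ɴ] before /q/. In each pair only place changes, matching the following consonant, while manner and voice stay constant.
The rule targets /ɴ/ (voiced uvular nasal), which sits before the trigger /g/ (velar).
A voiced velar nasal is [ŋ], so the surface segment is [ŋ].

[qiɖiŋga]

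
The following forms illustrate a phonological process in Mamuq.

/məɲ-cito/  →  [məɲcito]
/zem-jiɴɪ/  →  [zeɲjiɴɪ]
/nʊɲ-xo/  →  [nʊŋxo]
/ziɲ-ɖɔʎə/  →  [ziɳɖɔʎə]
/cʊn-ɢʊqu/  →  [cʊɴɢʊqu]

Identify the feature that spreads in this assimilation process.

Underlying /m/ is realised as [ɲ] next to /j/; /j/ itself does not change.
/m/ is bilabial while /j/ is palatal; the output [ɲ] is palatal, matching the trigger — so the feature that spreads is place.
The same holds elsewhere in the data: /ɲ/ → [ŋ] before /x/ (palatal → velar, matching velar); /ɲ/ → [ɳ] before /ɖ/ (palatal → retroflex, matching retroflex); /n/ → [ɴ] before /ɢ/ (alveolar → uvular, matching uvular) — only place changes, and always toward the following segment.
No alternation appears in [məɲcito]: there the adjacent consonants already agree in place (/ɲ/ and /c/ are both palatal), so this form is consistent with the same rule.

place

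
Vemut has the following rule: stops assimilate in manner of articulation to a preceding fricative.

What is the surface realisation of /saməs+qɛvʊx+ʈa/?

[saməsχɛvʊxʂa]

The rule targets /q/ (voiceless uvular stop), which sits after the trigger /s/ (fricative).
The voiceless uvular fricative is [χ], so /q/ → [χ].
At the second juncture, /ʈ/ likewise becomes [ʂ] adjacent to /x/.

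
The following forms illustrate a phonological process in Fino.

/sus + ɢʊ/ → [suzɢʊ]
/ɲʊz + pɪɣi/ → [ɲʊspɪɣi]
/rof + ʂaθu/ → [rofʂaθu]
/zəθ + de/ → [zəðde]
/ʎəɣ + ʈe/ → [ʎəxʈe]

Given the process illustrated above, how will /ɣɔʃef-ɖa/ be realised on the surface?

The data show regressive voicing assimilation: /s/ → [z] before /ɢ/; /z/ → [s] before /p/; /θ/ → [ð] before /d/; /ɣ/ → [x] before /ʈ/. In each pair only voicing changes, matching the following consonant, while place and manner stay constant.
Nothing changes in [rofʂaθu]: there the adjacent consonants already agree in voicing (/f/ and /ʂ/ are both voiceless), so this form is consistent with the same rule.
/f/ is a voiceless labiodental fricative. The following trigger /ɖ/ is voiced, so /f/ must become voiced as well.
Changing only its voicing to voiced gives [v] — the voiced labiodental fricative.

[ɣɔʃevɖa]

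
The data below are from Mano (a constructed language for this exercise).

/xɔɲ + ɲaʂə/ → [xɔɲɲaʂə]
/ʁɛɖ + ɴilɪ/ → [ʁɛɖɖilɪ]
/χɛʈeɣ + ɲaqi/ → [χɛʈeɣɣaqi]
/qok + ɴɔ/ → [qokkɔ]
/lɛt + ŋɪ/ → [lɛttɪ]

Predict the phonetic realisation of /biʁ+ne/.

[biʁʁe]

The data show progressive total assimilation (/ɴ/ → [ɖ] after /ɖ/; /ɲ/ → [ɣ] after /ɣ/; /ɴ/ → [k] after /k/; /ŋ/ → [t] after /t/): in every case the target segment becomes identical to its preceding neighbour, copying more than a single feature.
In [xɔɲɲaʂə] the two consonants at the boundary are already identical (/ɲ/ + /ɲ/), so the rule applies vacuously and nothing changes.
/n/ is the segment targeted by the rule; it sits immediately after /ʁ/, so it assimilates completely and surfaces as [ʁ].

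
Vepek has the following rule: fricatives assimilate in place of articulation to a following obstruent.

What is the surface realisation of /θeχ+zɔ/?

The rule targets /χ/ (voiceless uvular fricative), which sits before the trigger /z/ (alveolar).
A voiceless alveolar fricative is [s], so the surface segment is [s].

[θeszɔ]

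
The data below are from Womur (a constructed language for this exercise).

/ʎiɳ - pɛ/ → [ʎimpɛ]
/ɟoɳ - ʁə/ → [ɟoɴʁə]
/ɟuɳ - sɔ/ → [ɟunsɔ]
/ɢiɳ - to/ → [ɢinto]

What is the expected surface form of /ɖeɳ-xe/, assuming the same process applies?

[ɖeŋxe]

The data show regressive place assimilation: /ɳ/ → [m] before /p/; /ɳ/ → [ɴ] before /ʁ/; /ɳ/ → [n] before /s/; /ɳ/ → [n] before /t/. In each pair only place changes, matching the following consonant, while manner and voice stay constant.
/ɳ/ is a voiced retroflex nasal. The following trigger /x/ is velar, so /ɳ/ must become velar as well.
The voiced velar nasal is [ŋ], so /ɳ/ → [ŋ].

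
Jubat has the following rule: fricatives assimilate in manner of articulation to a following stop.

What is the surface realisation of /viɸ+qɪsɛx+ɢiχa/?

The rule targets /ɸ/ (voiceless bilabial fricative), which sits before the trigger /q/ (stop).
The voiceless bilabial stop is [p], so /ɸ/ → [p].
At the second juncture, /x/ likewise becomes [k] adjacent to /ɢ/.

[vipqɪsɛkɢiχa]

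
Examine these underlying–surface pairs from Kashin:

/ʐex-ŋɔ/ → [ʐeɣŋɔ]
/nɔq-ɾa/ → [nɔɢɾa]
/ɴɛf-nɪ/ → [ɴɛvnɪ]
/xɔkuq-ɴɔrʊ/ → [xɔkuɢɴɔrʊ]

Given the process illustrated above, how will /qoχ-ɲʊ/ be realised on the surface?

The data show regressive voicing assimilation: /x/ → [ɣ] before /ŋ/; /q/ → [ɢ] before /ɾ/; /f/ → [v] before /n/; /q/ → [ɢ] before /ɴ/. In each pair only voicing changes, matching the following consonant, while place and manner stay constant.
The rule targets /χ/ (voiceless uvular fricative), which sits before the trigger /ɲ/ (voiced).
The voiced uvular fricative is [ʁ], so /χ/ → [ʁ].

[qoʁɲʊ]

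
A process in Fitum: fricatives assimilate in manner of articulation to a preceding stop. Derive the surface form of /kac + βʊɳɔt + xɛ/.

/β/ is a voiced bilabial fricative. The preceding trigger /c/ is a stop, so /β/ must become a stop as well.
The voiced bilabial stop is [b], so /β/ → [b].
The same rule applies at the second boundary: /x/ → [k] next to /t/.

[kacbʊɳɔtkɛ]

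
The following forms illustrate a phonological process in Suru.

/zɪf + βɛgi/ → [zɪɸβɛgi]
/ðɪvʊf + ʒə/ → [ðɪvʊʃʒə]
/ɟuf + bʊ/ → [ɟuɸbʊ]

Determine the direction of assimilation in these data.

regressive

Underlying /f/ is realised as [ɸ] next to /β/; /β/ itself does not change.
The change labiodental → bilabial matches the place of the following /β/, identifying this as place assimilation.
The same holds elsewhere in the data: /f/ → [ʃ] before /ʒ/ (labiodental → postalveolar, matching postalveolar); /f/ → [ɸ] before /b/ (labiodental → bilabial, matching bilabial) — only place changes, and always toward the following segment.
The trigger is the following segment, so the direction is regressive (anticipatory).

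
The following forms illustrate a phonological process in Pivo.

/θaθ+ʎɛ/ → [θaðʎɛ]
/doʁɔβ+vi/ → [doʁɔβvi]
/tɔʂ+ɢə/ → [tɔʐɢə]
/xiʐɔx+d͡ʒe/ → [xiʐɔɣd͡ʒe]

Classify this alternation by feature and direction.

regressive voicing assimilation

Comparing underlying and surface forms, /θ/ → [ð] is the alternation; the neighbouring /ʎ/ is constant.
/θ/ is voiceless while /ʎ/ is voiced; the output [ð] is voiced, matching the trigger — so the feature that spreads is voicing.
Place and manner are unchanged, so the assimilation is partial, not total.
Checking the remaining alternations: /ʂ/ → [ʐ] before /ɢ/ (voiceless → voiced, matching voiced); /x/ → [ɣ] before /d͡ʒ/ (voiceless → voiced, matching voiced) — only voicing changes, and always toward the following segment.
Nothing changes in [doʁɔβvi]: there the adjacent consonants already agree in voicing (/β/ and /v/ are both voiced), so this form is consistent with the same rule.
The trigger is the following segment, so the direction is regressive (anticipatory).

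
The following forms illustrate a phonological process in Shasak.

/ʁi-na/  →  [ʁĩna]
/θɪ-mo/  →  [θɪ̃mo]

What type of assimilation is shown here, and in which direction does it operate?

The vowel /i/ surfaces as nasalised [ĩ] next to the following nasal /n/ — it has acquired the [+nasal] feature of its neighbour.
The other form shows the same pattern: /ɪ/ → [ɪ̃] before /m/ — each time a vowel is nasalised next to a following nasal.
Because the conditioning nasal is to the right of the vowel that changes, the process is regressive (anticipatory).

regressive nasality assimilation (vowel nasalisation)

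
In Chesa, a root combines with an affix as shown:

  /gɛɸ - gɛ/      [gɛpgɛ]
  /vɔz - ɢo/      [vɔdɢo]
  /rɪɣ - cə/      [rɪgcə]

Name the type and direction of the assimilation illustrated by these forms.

regressive manner assimilation

The segment that alternates is /ɸ/, which surfaces as [p] when adjacent to /g/.
/ɸ/ is a fricative while /g/ is a stop; the output [p] is a stop, matching the trigger — so the feature that spreads is manner.
Place and voice are unchanged, so the assimilation is partial, not total.
The other alternating forms pattern the same way: /z/ → [d] before /ɢ/ (fricative → stop, matching a stop); /ɣ/ → [g] before /c/ (fricative → stop, matching a stop) — only manner changes, and always toward the following segment.
Since the segment that changes precedes the conditioning segment, the assimilation is regressive.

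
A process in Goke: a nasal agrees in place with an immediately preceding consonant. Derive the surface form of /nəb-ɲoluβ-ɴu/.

The rule targets /ɲ/ (voiced palatal nasal), which sits after the trigger /b/ (bilabial).
A voiced bilabial nasal is [m], so the surface segment is [m].
The same rule applies at the second boundary: /ɴ/ → [m] next to /β/.

[nəbmoluβmu]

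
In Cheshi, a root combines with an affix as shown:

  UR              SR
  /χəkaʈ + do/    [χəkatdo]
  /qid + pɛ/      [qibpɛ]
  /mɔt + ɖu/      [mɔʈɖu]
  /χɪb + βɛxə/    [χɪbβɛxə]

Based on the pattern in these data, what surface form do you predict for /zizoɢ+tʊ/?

[zizodtʊ]

The data show regressive place assimilation: /ʈ/ → [t] before /d/; /d/ → [b] before /p/; /t/ → [ʈ] before /ɖ/. In each pair only place changes, matching the following consonant, while manner and voice stay constant.
No alternation appears in [χɪbβɛxə]: there the adjacent consonants already agree in place (/b/ and /β/ are both bilabial), so this form is consistent with the same rule.
/ɢ/ is a voiced uvular stop. The following trigger /t/ is alveolar, so /ɢ/ must become alveolar as well.
Changing only its place to alveolar gives [d] — the voiced alveolar stop.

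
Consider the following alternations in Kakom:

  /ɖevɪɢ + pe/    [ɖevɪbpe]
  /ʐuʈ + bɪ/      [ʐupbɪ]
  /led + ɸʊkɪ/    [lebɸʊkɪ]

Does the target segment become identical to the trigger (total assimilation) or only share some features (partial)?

partial assimilation

Underlying /ɢ/ is realised as [b] next to /p/; /p/ itself does not change.
/ɢ/ is uvular while /p/ is bilabial; the output [b] is bilabial, matching the trigger — so the feature that spreads is place.
Manner and voice are unchanged, so the assimilation is partial, not total.
Checking the remaining alternations: /ʈ/ → [p] before /b/ (retroflex → bilabial, matching bilabial); /d/ → [b] before /ɸ/ (alveolar → bilabial, matching bilabial) — only place changes, and always toward the following segment.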